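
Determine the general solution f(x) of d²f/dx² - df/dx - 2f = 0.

f = C1*exp(-x) + C2*exp(2*x)

Characteristic equation r² - r - 2 = 0 factors as (r + 1)(r - 2) = 0, so r = -1, 2.
Hence f_h = C1*exp(-x) + C2*exp(2*x).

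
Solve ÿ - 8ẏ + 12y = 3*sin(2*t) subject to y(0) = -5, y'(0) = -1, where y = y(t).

y = -119*exp(2*t)/16 + 3*cos(2*t)/20 + 3*sin(2*t)/40 + 183*exp(6*t)/80

Characteristic equation r² - 8r + 12 = 0 factors as (r - 6)(r - 2) = 0, so r = 6, 2.
Hence y_h = C1*exp(6*t) + C2*exp(2*t).
Try y_p = A*cos(2*t) + B*sin(2*t). Substituting and equating the coefficients of cos(2t) and sin(2t) gives A = 3/20, B = 3/40, so y_p = 3*cos(2*t)/20 + 3*sin(2*t)/40.
General solution: y = 3*cos(2*t)/20 + 3*sin(2*t)/40 + C1*exp(6*t) + C2*exp(2*t).
Apply the initial conditions: y(0) = 3/20 + C1 + C2 = -5 and y'(0) = 3/20 + 2*C2 + 6*C1 = -1. Solving gives C1 = 183/80, C2 = -119/16.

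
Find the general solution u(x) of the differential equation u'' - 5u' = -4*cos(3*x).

u = C2 + 2*cos(3*x)/17 + 10*sin(3*x)/51 + C1*exp(5*x)

Characteristic equation r² - 5r = 0 factors as (r - 5)r = 0, so r = 5, 0.
Hence u_h = C1*exp(5*x) + C2.
Try u_p = A*cos(3*x) + B*sin(3*x). Substituting and equating the coefficients of cos(3x) and sin(3x) gives A = 2/17, B = 10/51, so u_p = 2*cos(3*x)/17 + 10*sin(3*x)/51.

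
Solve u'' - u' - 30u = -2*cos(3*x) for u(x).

u = sin(3*x)/255 + 13*cos(3*x)/255 + C1*exp(-5*x) + C2*exp(6*x)

Characteristic equation r² - r - 30 = 0 factors as (r + 5)(r - 6) = 0, so r = -5, 6.
Hence u_h = C1*exp(-5*x) + C2*exp(6*x).
Try u_p = A*cos(3*x) + B*sin(3*x). Substituting and equating the coefficients of cos(3x) and sin(3x) gives A = 13/255, B = 1/255, so u_p = sin(3*x)/255 + 13*cos(3*x)/255.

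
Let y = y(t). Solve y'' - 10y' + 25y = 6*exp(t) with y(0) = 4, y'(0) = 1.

Characteristic equation r² - 10r + 25 = 0 has discriminant (-10)² - 4·(25) = 0, so r = 5 is a repeated root.
Hence y_h = (C1 + C2*t)*exp(5*t).
Try y_p = A*exp(t). Substituting into the equation and dividing by exp(t) gives A = 3/8, so y_p = 3*exp(t)/8.
General solution: y = 3*exp(t)/8 + C1*exp(5*t) + C2*t*exp(5*t).
Apply the initial conditions: y(0) = 3/8 + C1 = 4 and y'(0) = 3/8 + C2 + 5*C1 = 1. Solving gives C1 = 29/8, C2 = -35/2.

y = 3*exp(t)/8 + 29*exp(5*t)/8 - 35*t*exp(5*t)/2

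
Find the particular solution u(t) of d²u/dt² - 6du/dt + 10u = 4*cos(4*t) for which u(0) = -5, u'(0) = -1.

u = -8*sin(4*t)/51 - 2*cos(4*t)/51 - 253*cos(t)*exp(3*t)/51 + 740*exp(3*t)*sin(t)/51

Characteristic equation r² - 6r + 10 = 0 has discriminant (-6)² - 4·(10) = -4 < 0, so r = 3 ± i.
Hence u_h = C1*cos(t)*exp(3*t) + C2*exp(3*t)*sin(t).
Try u_p = A*cos(4*t) + B*sin(4*t). Substituting and equating the coefficients of cos(4t) and sin(4t) gives A = -2/51, B = -8/51, so u_p = -8*sin(4*t)/51 - 2*cos(4*t)/51.
General solution: u = -8*sin(4*t)/51 - 2*cos(4*t)/51 + C1*cos(t)*exp(3*t) + C2*exp(3*t)*sin(t).
Apply the initial conditions: u(0) = -2/51 + C1 = -5 and u'(0) = -32/51 + C2 + 3*C1 = -1. Solving gives C1 = -253/51, C2 = 740/51.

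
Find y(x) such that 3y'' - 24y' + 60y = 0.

Divide through by 3: y'' - 8y' + 20y = 0.
Characteristic equation r² - 8r + 20 = 0 has discriminant (-8)² - 4·(20) = -16 < 0, so r = 4 ± 2i.
Hence y_h = C1*cos(2*x)*exp(4*x) + C2*exp(4*x)*sin(2*x).

y = C1*cos(2*x)*exp(4*x) + C2*exp(4*x)*sin(2*x)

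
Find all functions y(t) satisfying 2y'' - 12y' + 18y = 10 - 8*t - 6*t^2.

Divide through by 2: y'' - 6y' + 9y = 5 - 4*t - 3*t^2.
Characteristic equation r² - 6r + 9 = 0 has discriminant (-6)² - 4·(9) = 0, so r = 3 is a repeated root.
Hence y_h = (C1 + C2*t)*exp(3*t).
For the particular solution try y_p = A0 + A1*t + A2*t^2. Substituting and matching coefficients of each power of t gives A0 = 1/27, A1 = -8/9, A2 = -1/3, so y_p = 1/27 - 8*t/9 - t^2/3.

y = 1/27 - 8*t/9 - t**2/3 + C1*exp(3*t) + C2*t*exp(3*t)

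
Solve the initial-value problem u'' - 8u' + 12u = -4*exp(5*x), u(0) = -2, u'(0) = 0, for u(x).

Characteristic equation r² - 8r + 12 = 0 factors as (r - 6)(r - 2) = 0, so r = 6, 2.
Hence u_h = C1*exp(6*x) + C2*exp(2*x).
Try u_p = A*exp(5*x). Substituting into the equation and dividing by exp(5*x) gives A = 4/3, so u_p = 4*exp(5*x)/3.
General solution: u = 4*exp(5*x)/3 + C1*exp(6*x) + C2*exp(2*x).
Apply the initial conditions: u(0) = 4/3 + C1 + C2 = -2 and u'(0) = 20/3 + 2*C2 + 6*C1 = 0. Solving gives C1 = 0, C2 = -10/3.

u = -10*exp(2*x)/3 + 4*exp(5*x)/3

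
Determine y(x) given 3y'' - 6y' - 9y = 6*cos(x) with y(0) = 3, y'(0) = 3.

Divide through by 3: y'' - 2y' - 3y = 2*cos(x).
Characteristic equation r² - 2r - 3 = 0 factors as (r - 3)(r + 1) = 0, so r = 3, -1.
Hence y_h = C1*exp(3*x) + C2*exp(-x).
Try y_p = A*cos(x) + B*sin(x). Substituting and equating the coefficients of cos(x) and sin(x) gives A = -2/5, B = -1/5, so y_p = -2*cos(x)/5 - sin(x)/5.
General solution: y = -2*cos(x)/5 - sin(x)/5 + C1*exp(3*x) + C2*exp(-x).
Apply the initial conditions: y(0) = -2/5 + C1 + C2 = 3 and y'(0) = -1/5 - C2 + 3*C1 = 3. Solving gives C1 = 33/20, C2 = 7/4.

y = -2*cos(x)/5 - sin(x)/5 + 7*exp(-x)/4 + 33*exp(3*x)/20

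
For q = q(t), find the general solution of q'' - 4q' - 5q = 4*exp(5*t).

q = C1*exp(-t) + C2*exp(5*t) + 2*t*exp(5*t)/3

Characteristic equation r² - 4r - 5 = 0 factors as (r + 1)(r - 5) = 0, so r = -1, 5.
Hence q_h = C1*exp(-t) + C2*exp(5*t).
Since exp(5*t) solves the homogeneous equation (r = 5 is a root of multiplicity 1), multiply the trial by t. Try q_p = A*t*exp(5*t). Substituting into the equation and dividing by exp(5*t) gives A = 2/3, so q_p = 2*t*exp(5*t)/3.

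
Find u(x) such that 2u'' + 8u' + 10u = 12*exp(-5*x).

u = 3*exp(-5*x)/5 + C1*cos(x)*exp(-2*x) + C2*exp(-2*x)*sin(x)

Divide through by 2: u'' + 4u' + 5u = 6*exp(-5*x).
Characteristic equation r² + 4r + 5 = 0 has discriminant (4)² - 4·(5) = -4 < 0, so r = -2 ± i.
Hence u_h = C1*cos(x)*exp(-2*x) + C2*exp(-2*x)*sin(x).
Try u_p = A*exp(-5*x). Substituting into the equation and dividing by exp(-5*x) gives A = 3/5, so u_p = 3*exp(-5*x)/5.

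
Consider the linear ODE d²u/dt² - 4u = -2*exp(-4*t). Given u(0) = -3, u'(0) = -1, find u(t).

u = -exp(-2*t) - 11*exp(2*t)/6 - exp(-4*t)/6

Characteristic equation r² - 4 = 0 factors as (r + 2)(r - 2) = 0, so r = -2, 2.
Hence u_h = C1*exp(-2*t) + C2*exp(2*t).
Try u_p = A*exp(-4*t). Substituting into the equation and dividing by exp(-4*t) gives A = -1/6, so u_p = -exp(-4*t)/6.
General solution: u = -exp(-4*t)/6 + C1*exp(-2*t) + C2*exp(2*t).
Apply the initial conditions: u(0) = -1/6 + C1 + C2 = -3 and u'(0) = 2/3 - 2*C1 + 2*C2 = -1. Solving gives C1 = -1, C2 = -11/6.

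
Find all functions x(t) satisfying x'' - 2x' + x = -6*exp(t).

x = C1*exp(t) - 3*t**2*exp(t) + C2*t*exp(t)

Characteristic equation r² - 2r + 1 = 0 has discriminant (-2)² - 4·(1) = 0, so r = 1 is a repeated root.
Hence x_h = (C1 + C2*t)*exp(t).
Since exp(t) solves the homogeneous equation (r = 1 is a root of multiplicity 2), multiply the trial by t^2. Try x_p = A*t^2*exp(t). Substituting into the equation and dividing by exp(t) gives A = -3, so x_p = -3*t^2*exp(t).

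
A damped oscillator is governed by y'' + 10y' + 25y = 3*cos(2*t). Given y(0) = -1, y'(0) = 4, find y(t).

Characteristic equation r² + 10r + 25 = 0 has discriminant (10)² - 4·(25) = 0, so r = -5 is a repeated root.
Hence y_h = (C1 + C2*t)*exp(-5*t).
Try y_p = A*cos(2*t) + B*sin(2*t). Substituting and equating the coefficients of cos(2t) and sin(2t) gives A = 63/841, B = 60/841, so y_p = 60*sin(2*t)/841 + 63*cos(2*t)/841.
General solution: y = 60*sin(2*t)/841 + 63*cos(2*t)/841 + C1*exp(-5*t) + C2*t*exp(-5*t).
Apply the initial conditions: y(0) = 63/841 + C1 = -1 and y'(0) = 120/841 + C2 - 5*C1 = 4. Solving gives C1 = -904/841, C2 = -44/29.

y = -904*exp(-5*t)/841 + 60*sin(2*t)/841 + 63*cos(2*t)/841 - 44*t*exp(-5*t)/29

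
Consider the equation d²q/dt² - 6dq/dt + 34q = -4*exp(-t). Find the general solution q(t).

Characteristic equation r² - 6r + 34 = 0 has discriminant (-6)² - 4·(34) = -100 < 0, so r = 3 ± 5i.
Hence q_h = C1*cos(5*t)*exp(3*t) + C2*exp(3*t)*sin(5*t).
Try q_p = A*exp(-t). Substituting into the equation and dividing by exp(-t) gives A = -4/41, so q_p = -4*exp(-t)/41.

q = -4*exp(-t)/41 + C1*cos(5*t)*exp(3*t) + C2*exp(3*t)*sin(5*t)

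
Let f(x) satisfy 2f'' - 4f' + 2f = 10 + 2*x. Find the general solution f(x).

Divide through by 2: f'' - 2f' + f = 5 + x.
Characteristic equation r² - 2r + 1 = 0 has discriminant (-2)² - 4·(1) = 0, so r = 1 is a repeated root.
Hence f_h = (C1 + C2*x)*exp(x).
For the particular solution try f_p = A0 + A1*x. Substituting and matching coefficients of each power of x gives A0 = 7, A1 = 1, so f_p = 7 + x.

f = 7 + x + C1*exp(x) + C2*x*exp(x)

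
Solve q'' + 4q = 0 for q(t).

q = C1*cos(2*t) + C2*sin(2*t)

Characteristic equation r² + 4 = 0 has discriminant (0)² - 4·(4) = -16 < 0, so r = ± 2i.
Hence q_h = C1*cos(2*t) + C2*sin(2*t).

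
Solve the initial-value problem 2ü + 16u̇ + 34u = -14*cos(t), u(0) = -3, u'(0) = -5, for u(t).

Divide through by 2: u'' + 8u' + 17u = -7*cos(t).
Characteristic equation r² + 8r + 17 = 0 has discriminant (8)² - 4·(17) = -4 < 0, so r = -4 ± i.
Hence u_h = C1*cos(t)*exp(-4*t) + C2*exp(-4*t)*sin(t).
Try u_p = A*cos(t) + B*sin(t). Substituting and equating the coefficients of cos(t) and sin(t) gives A = -7/20, B = -7/40, so u_p = -7*cos(t)/20 - 7*sin(t)/40.
General solution: u = -7*cos(t)/20 - 7*sin(t)/40 + C1*cos(t)*exp(-4*t) + C2*exp(-4*t)*sin(t).
Apply the initial conditions: u(0) = -7/20 + C1 = -3 and u'(0) = -7/40 + C2 - 4*C1 = -5. Solving gives C1 = -53/20, C2 = -617/40.

u = -7*cos(t)/20 - 7*sin(t)/40 - 617*exp(-4*t)*sin(t)/40 - 53*cos(t)*exp(-4*t)/20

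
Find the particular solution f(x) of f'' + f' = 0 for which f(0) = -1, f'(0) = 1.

Characteristic equation r² + r = 0 factors as (r + 1)r = 0, so r = -1, 0.
Hence f_h = C1*exp(-x) + C2.
Apply the initial conditions: f(0) = C1 + C2 = -1 and f'(0) = -C1 = 1. Solving gives C1 = -1, C2 = 0.

f = -exp(-x)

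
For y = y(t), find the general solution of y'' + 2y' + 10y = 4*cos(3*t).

y = 4*cos(3*t)/37 + 24*sin(3*t)/37 + C1*cos(3*t)*exp(-t) + C2*exp(-t)*sin(3*t)

Characteristic equation r² + 2r + 10 = 0 has discriminant (2)² - 4·(10) = -36 < 0, so r = -1 ± 3i.
Hence y_h = C1*cos(3*t)*exp(-t) + C2*exp(-t)*sin(3*t).
Try y_p = A*cos(3*t) + B*sin(3*t). Substituting and equating the coefficients of cos(3t) and sin(3t) gives A = 4/37, B = 24/37, so y_p = 4*cos(3*t)/37 + 24*sin(3*t)/37.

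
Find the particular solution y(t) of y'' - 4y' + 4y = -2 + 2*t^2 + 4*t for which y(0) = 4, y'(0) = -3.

y = 5/4 + t**2/2 + 2*t + 11*exp(2*t)/4 - 21*t*exp(2*t)/2

Characteristic equation r² - 4r + 4 = 0 has discriminant (-4)² - 4·(4) = 0, so r = 2 is a repeated root.
Hence y_h = (C1 + C2*t)*exp(2*t).
For the particular solution try y_p = A0 + A1*t + A2*t^2. Substituting and matching coefficients of each power of t gives A0 = 5/4, A1 = 2, A2 = 1/2, so y_p = 5/4 + t^2/2 + 2*t.
General solution: y = 5/4 + t^2/2 + 2*t + C1*exp(2*t) + C2*t*exp(2*t).
Apply the initial conditions: y(0) = 5/4 + C1 = 4 and y'(0) = 2 + C2 + 2*C1 = -3. Solving gives C1 = 11/4, C2 = -21/2.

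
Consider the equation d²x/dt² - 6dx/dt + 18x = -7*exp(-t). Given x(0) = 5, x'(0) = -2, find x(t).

Characteristic equation r² - 6r + 18 = 0 has discriminant (-6)² - 4·(18) = -36 < 0, so r = 3 ± 3i.
Hence x_h = C1*cos(3*t)*exp(3*t) + C2*exp(3*t)*sin(3*t).
Try x_p = A*exp(-t). Substituting into the equation and dividing by exp(-t) gives A = -7/25, so x_p = -7*exp(-t)/25.
General solution: x = -7*exp(-t)/25 + C1*cos(3*t)*exp(3*t) + C2*exp(3*t)*sin(3*t).
Apply the initial conditions: x(0) = -7/25 + C1 = 5 and x'(0) = 7/25 + 3*C1 + 3*C2 = -2. Solving gives C1 = 132/25, C2 = -151/25.

x = -7*exp(-t)/25 - 151*exp(3*t)*sin(3*t)/25 + 132*cos(3*t)*exp(3*t)/25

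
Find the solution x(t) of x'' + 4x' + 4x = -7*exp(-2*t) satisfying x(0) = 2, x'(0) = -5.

x = 2*exp(-2*t) - t*exp(-2*t) - 7*t**2*exp(-2*t)/2

Characteristic equation r² + 4r + 4 = 0 has discriminant (4)² - 4·(4) = 0, so r = -2 is a repeated root.
Hence x_h = (C1 + C2*t)*exp(-2*t).
Since exp(-2*t) solves the homogeneous equation (r = -2 is a root of multiplicity 2), multiply the trial by t^2. Try x_p = A*t^2*exp(-2*t). Substituting into the equation and dividing by exp(-2*t) gives A = -7/2, so x_p = -7*t^2*exp(-2*t)/2.
General solution: x = C1*exp(-2*t) - 7*t^2*exp(-2*t)/2 + C2*t*exp(-2*t).
Apply the initial conditions: x(0) = C1 = 2 and x'(0) = C2 - 2*C1 = -5. Solving gives C1 = 2, C2 = -1.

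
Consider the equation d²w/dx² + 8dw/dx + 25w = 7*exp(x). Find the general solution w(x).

w = 7*exp(x)/34 + C1*cos(3*x)*exp(-4*x) + C2*exp(-4*x)*sin(3*x)

Characteristic equation r² + 8r + 25 = 0 has discriminant (8)² - 4·(25) = -36 < 0, so r = -4 ± 3i.
Hence w_h = C1*cos(3*x)*exp(-4*x) + C2*exp(-4*x)*sin(3*x).
Try w_p = A*exp(x). Substituting into the equation and dividing by exp(x) gives A = 7/34, so w_p = 7*exp(x)/34.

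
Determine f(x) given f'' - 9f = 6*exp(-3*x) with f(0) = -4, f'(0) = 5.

Characteristic equation r² - 9 = 0 factors as (r + 3)(r - 3) = 0, so r = -3, 3.
Hence f_h = C1*exp(-3*x) + C2*exp(3*x).
Since exp(-3*x) solves the homogeneous equation (r = -3 is a root of multiplicity 1), multiply the trial by x. Try f_p = A*x*exp(-3*x). Substituting into the equation and dividing by exp(-3*x) gives A = -1, so f_p = -x*exp(-3*x).
General solution: f = C1*exp(-3*x) + C2*exp(3*x) - x*exp(-3*x).
Apply the initial conditions: f(0) = C1 + C2 = -4 and f'(0) = -1 - 3*C1 + 3*C2 = 5. Solving gives C1 = -3, C2 = -1.

f = -exp(3*x) - 3*exp(-3*x) - x*exp(-3*x)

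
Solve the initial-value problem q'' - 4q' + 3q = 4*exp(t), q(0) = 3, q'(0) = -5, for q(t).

Characteristic equation r² - 4r + 3 = 0 factors as (r - 3)(r - 1) = 0, so r = 3, 1.
Hence q_h = C1*exp(3*t) + C2*exp(t).
Since exp(t) solves the homogeneous equation (r = 1 is a root of multiplicity 1), multiply the trial by t. Try q_p = A*t*exp(t). Substituting into the equation and dividing by exp(t) gives A = -2, so q_p = -2*t*exp(t).
General solution: q = C1*exp(3*t) + C2*exp(t) - 2*t*exp(t).
Apply the initial conditions: q(0) = C1 + C2 = 3 and q'(0) = -2 + C2 + 3*C1 = -5. Solving gives C1 = -3, C2 = 6.

q = -3*exp(3*t) + 6*exp(t) - 2*t*exp(t)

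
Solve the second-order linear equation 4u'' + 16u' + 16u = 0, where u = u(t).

Divide through by 4: u'' + 4u' + 4u = 0.
Characteristic equation r² + 4r + 4 = 0 has discriminant (4)² - 4·(4) = 0, so r = -2 is a repeated root.
Hence u_h = (C1 + C2*t)*exp(-2*t).

u = C1*exp(-2*t) + C2*t*exp(-2*t)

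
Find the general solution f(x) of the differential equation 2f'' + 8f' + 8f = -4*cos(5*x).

Divide through by 2: f'' + 4f' + 4f = -2*cos(5*x).
Characteristic equation r² + 4r + 4 = 0 has discriminant (4)² - 4·(4) = 0, so r = -2 is a repeated root.
Hence f_h = (C1 + C2*x)*exp(-2*x).
Try f_p = A*cos(5*x) + B*sin(5*x). Substituting and equating the coefficients of cos(5x) and sin(5x) gives A = 42/841, B = -40/841, so f_p = -40*sin(5*x)/841 + 42*cos(5*x)/841.

f = -40*sin(5*x)/841 + 42*cos(5*x)/841 + C1*exp(-2*x) + C2*x*exp(-2*x)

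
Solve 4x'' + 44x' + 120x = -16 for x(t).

Divide through by 4: x'' + 11x' + 30x = -4.
Characteristic equation r² + 11r + 30 = 0 factors as (r + 5)(r + 6) = 0, so r = -5, -6.
Hence x_h = C1*exp(-5*t) + C2*exp(-6*t).
For the particular solution try x_p = A0. Substituting and matching coefficients of each power of t gives A0 = -2/15, so x_p = -2/15.

x = -2/15 + C1*exp(-5*t) + C2*exp(-6*t)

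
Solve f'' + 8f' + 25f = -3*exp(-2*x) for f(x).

f = -3*exp(-2*x)/13 + C1*cos(3*x)*exp(-4*x) + C2*exp(-4*x)*sin(3*x)

Characteristic equation r² + 8r + 25 = 0 has discriminant (8)² - 4·(25) = -36 < 0, so r = -4 ± 3i.
Hence f_h = C1*cos(3*x)*exp(-4*x) + C2*exp(-4*x)*sin(3*x).
Try f_p = A*exp(-2*x). Substituting into the equation and dividing by exp(-2*x) gives A = -3/13, so f_p = -3*exp(-2*x)/13.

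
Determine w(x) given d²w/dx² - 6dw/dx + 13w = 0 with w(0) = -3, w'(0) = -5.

w = -3*cos(2*x)*exp(3*x) + 2*exp(3*x)*sin(2*x)

Characteristic equation r² - 6r + 13 = 0 has discriminant (-6)² - 4·(13) = -16 < 0, so r = 3 ± 2i.
Hence w_h = C1*cos(2*x)*exp(3*x) + C2*exp(3*x)*sin(2*x).
Apply the initial conditions: w(0) = C1 = -3 and w'(0) = 2*C2 + 3*C1 = -5. Solving gives C1 = -3, C2 = 2.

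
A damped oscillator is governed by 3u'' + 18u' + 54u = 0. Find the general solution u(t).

u = C1*cos(3*t)*exp(-3*t) + C2*exp(-3*t)*sin(3*t)

Divide through by 3: u'' + 6u' + 18u = 0.
Characteristic equation r² + 6r + 18 = 0 has discriminant (6)² - 4·(18) = -36 < 0, so r = -3 ± 3i.
Hence u_h = C1*cos(3*t)*exp(-3*t) + C2*exp(-3*t)*sin(3*t).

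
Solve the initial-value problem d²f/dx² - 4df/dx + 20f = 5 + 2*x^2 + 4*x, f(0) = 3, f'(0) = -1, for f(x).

f = 36/125 + x**2/10 + 6*x/25 - 833*exp(2*x)*sin(4*x)/500 + 339*cos(4*x)*exp(2*x)/125

Characteristic equation r² - 4r + 20 = 0 has discriminant (-4)² - 4·(20) = -64 < 0, so r = 2 ± 4i.
Hence f_h = C1*cos(4*x)*exp(2*x) + C2*exp(2*x)*sin(4*x).
For the particular solution try f_p = A0 + A1*x + A2*x^2. Substituting and matching coefficients of each power of x gives A0 = 36/125, A1 = 6/25, A2 = 1/10, so f_p = 36/125 + x^2/10 + 6*x/25.
General solution: f = 36/125 + x^2/10 + 6*x/25 + C1*cos(4*x)*exp(2*x) + C2*exp(2*x)*sin(4*x).
Apply the initial conditions: f(0) = 36/125 + C1 = 3 and f'(0) = 6/25 + 2*C1 + 4*C2 = -1. Solving gives C1 = 339/125, C2 = -833/500.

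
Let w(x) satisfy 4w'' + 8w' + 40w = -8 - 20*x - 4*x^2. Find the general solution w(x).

w = -11/125 - 23*x/50 - x**2/10 + C1*cos(3*x)*exp(-x) + C2*exp(-x)*sin(3*x)

Divide through by 4: w'' + 2w' + 10w = -2 - x^2 - 5*x.
Characteristic equation r² + 2r + 10 = 0 has discriminant (2)² - 4·(10) = -36 < 0, so r = -1 ± 3i.
Hence w_h = C1*cos(3*x)*exp(-x) + C2*exp(-x)*sin(3*x).
For the particular solution try w_p = A0 + A1*x + A2*x^2. Substituting and matching coefficients of each power of x gives A0 = -11/125, A1 = -23/50, A2 = -1/10, so w_p = -11/125 - 23*x/50 - x^2/10.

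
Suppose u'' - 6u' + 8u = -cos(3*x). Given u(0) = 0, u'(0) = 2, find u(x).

u = -12*exp(2*x)/13 + cos(3*x)/325 + 18*sin(3*x)/325 + 23*exp(4*x)/25

Characteristic equation r² - 6r + 8 = 0 factors as (r - 2)(r - 4) = 0, so r = 2, 4.
Hence u_h = C1*exp(2*x) + C2*exp(4*x).
Try u_p = A*cos(3*x) + B*sin(3*x). Substituting and equating the coefficients of cos(3x) and sin(3x) gives A = 1/325, B = 18/325, so u_p = cos(3*x)/325 + 18*sin(3*x)/325.
General solution: u = cos(3*x)/325 + 18*sin(3*x)/325 + C1*exp(2*x) + C2*exp(4*x).
Apply the initial conditions: u(0) = 1/325 + C1 + C2 = 0 and u'(0) = 54/325 + 2*C1 + 4*C2 = 2. Solving gives C1 = -12/13, C2 = 23/25.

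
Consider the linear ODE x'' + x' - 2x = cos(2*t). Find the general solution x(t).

x = -3*cos(2*t)/20 + sin(2*t)/20 + C1*exp(t) + C2*exp(-2*t)

Characteristic equation r² + r - 2 = 0 factors as (r - 1)(r + 2) = 0, so r = 1, -2.
Hence x_h = C1*exp(t) + C2*exp(-2*t).
Try x_p = A*cos(2*t) + B*sin(2*t). Substituting and equating the coefficients of cos(2t) and sin(2t) gives A = -3/20, B = 1/20, so x_p = -3*cos(2*t)/20 + sin(2*t)/20.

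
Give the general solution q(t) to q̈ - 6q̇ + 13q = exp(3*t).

q = exp(3*t)/4 + C1*cos(2*t)*exp(3*t) + C2*exp(3*t)*sin(2*t)

Characteristic equation r² - 6r + 13 = 0 has discriminant (-6)² - 4·(13) = -16 < 0, so r = 3 ± 2i.
Hence q_h = C1*cos(2*t)*exp(3*t) + C2*exp(3*t)*sin(2*t).
Try q_p = A*exp(3*t). Substituting into the equation and dividing by exp(3*t) gives A = 1/4, so q_p = exp(3*t)/4.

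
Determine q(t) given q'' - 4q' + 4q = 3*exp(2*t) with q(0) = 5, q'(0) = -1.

Characteristic equation r² - 4r + 4 = 0 has discriminant (-4)² - 4·(4) = 0, so r = 2 is a repeated root.
Hence q_h = (C1 + C2*t)*exp(2*t).
Since exp(2*t) solves the homogeneous equation (r = 2 is a root of multiplicity 2), multiply the trial by t^2. Try q_p = A*t^2*exp(2*t). Substituting into the equation and dividing by exp(2*t) gives A = 3/2, so q_p = 3*t^2*exp(2*t)/2.
General solution: q = C1*exp(2*t) + 3*t^2*exp(2*t)/2 + C2*t*exp(2*t).
Apply the initial conditions: q(0) = C1 = 5 and q'(0) = C2 + 2*C1 = -1. Solving gives C1 = 5, C2 = -11.

q = 5*exp(2*t) - 11*t*exp(2*t) + 3*t**2*exp(2*t)/2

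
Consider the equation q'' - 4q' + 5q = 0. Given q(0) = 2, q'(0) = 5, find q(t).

Characteristic equation r² - 4r + 5 = 0 has discriminant (-4)² - 4·(5) = -4 < 0, so r = 2 ± i.
Hence q_h = C1*cos(t)*exp(2*t) + C2*exp(2*t)*sin(t).
Apply the initial conditions: q(0) = C1 = 2 and q'(0) = C2 + 2*C1 = 5. Solving gives C1 = 2, C2 = 1.

q = exp(2*t)*sin(t) + 2*cos(t)*exp(2*t)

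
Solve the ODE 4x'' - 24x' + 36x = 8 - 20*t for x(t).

x = -4/27 - 5*t/9 + C1*exp(3*t) + C2*t*exp(3*t)

Divide through by 4: x'' - 6x' + 9x = 2 - 5*t.
Characteristic equation r² - 6r + 9 = 0 has discriminant (-6)² - 4·(9) = 0, so r = 3 is a repeated root.
Hence x_h = (C1 + C2*t)*exp(3*t).
For the particular solution try x_p = A0 + A1*t. Substituting and matching coefficients of each power of t gives A0 = -4/27, A1 = -5/9, so x_p = -4/27 - 5*t/9.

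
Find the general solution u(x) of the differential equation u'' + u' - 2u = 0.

Characteristic equation r² + r - 2 = 0 factors as (r + 2)(r - 1) = 0, so r = -2, 1.
Hence u_h = C1*exp(-2*x) + C2*exp(x).

u = C1*exp(-2*x) + C2*exp(x)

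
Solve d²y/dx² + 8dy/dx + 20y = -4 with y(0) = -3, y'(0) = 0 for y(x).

y = -1/5 - 28*exp(-4*x)*sin(2*x)/5 - 14*cos(2*x)*exp(-4*x)/5

Characteristic equation r² + 8r + 20 = 0 has discriminant (8)² - 4·(20) = -16 < 0, so r = -4 ± 2i.
Hence y_h = C1*cos(2*x)*exp(-4*x) + C2*exp(-4*x)*sin(2*x).
For the particular solution try y_p = A0. Substituting and matching coefficients of each power of x gives A0 = -1/5, so y_p = -1/5.
General solution: y = -1/5 + C1*cos(2*x)*exp(-4*x) + C2*exp(-4*x)*sin(2*x).
Apply the initial conditions: y(0) = -1/5 + C1 = -3 and y'(0) = -4*C1 + 2*C2 = 0. Solving gives C1 = -14/5, C2 = -28/5.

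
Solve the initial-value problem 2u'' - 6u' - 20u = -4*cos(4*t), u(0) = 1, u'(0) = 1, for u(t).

Divide through by 2: u'' - 3u' - 10u = -2*cos(4*t).
Characteristic equation r² - 3r - 10 = 0 factors as (r + 2)(r - 5) = 0, so r = -2, 5.
Hence u_h = C1*exp(-2*t) + C2*exp(5*t).
Try u_p = A*cos(4*t) + B*sin(4*t). Substituting and equating the coefficients of cos(4t) and sin(4t) gives A = 13/205, B = 6/205, so u_p = 6*sin(4*t)/205 + 13*cos(4*t)/205.
General solution: u = 6*sin(4*t)/205 + 13*cos(4*t)/205 + C1*exp(-2*t) + C2*exp(5*t).
Apply the initial conditions: u(0) = 13/205 + C1 + C2 = 1 and u'(0) = 24/205 - 2*C1 + 5*C2 = 1. Solving gives C1 = 19/35, C2 = 113/287.

u = 6*sin(4*t)/205 + 13*cos(4*t)/205 + 19*exp(-2*t)/35 + 113*exp(5*t)/287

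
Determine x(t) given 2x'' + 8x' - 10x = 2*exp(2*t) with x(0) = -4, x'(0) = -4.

x = -25*exp(t)/6 + exp(2*t)/7 + exp(-5*t)/42

Divide through by 2: x'' + 4x' - 5x = exp(2*t).
Characteristic equation r² + 4r - 5 = 0 factors as (r + 5)(r - 1) = 0, so r = -5, 1.
Hence x_h = C1*exp(-5*t) + C2*exp(t).
Try x_p = A*exp(2*t). Substituting into the equation and dividing by exp(2*t) gives A = 1/7, so x_p = exp(2*t)/7.
General solution: x = exp(2*t)/7 + C1*exp(-5*t) + C2*exp(t).
Apply the initial conditions: x(0) = 1/7 + C1 + C2 = -4 and x'(0) = 2/7 + C2 - 5*C1 = -4. Solving gives C1 = 1/42, C2 = -25/6.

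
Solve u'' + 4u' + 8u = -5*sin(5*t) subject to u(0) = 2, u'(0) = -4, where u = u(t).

Characteristic equation r² + 4r + 8 = 0 has discriminant (4)² - 4·(8) = -16 < 0, so r = -2 ± 2i.
Hence u_h = C1*cos(2*t)*exp(-2*t) + C2*exp(-2*t)*sin(2*t).
Try u_p = A*cos(5*t) + B*sin(5*t). Substituting and equating the coefficients of cos(5t) and sin(5t) gives A = 100/689, B = 85/689, so u_p = 85*sin(5*t)/689 + 100*cos(5*t)/689.
General solution: u = 85*sin(5*t)/689 + 100*cos(5*t)/689 + C1*cos(2*t)*exp(-2*t) + C2*exp(-2*t)*sin(2*t).
Apply the initial conditions: u(0) = 100/689 + C1 = 2 and u'(0) = 425/689 - 2*C1 + 2*C2 = -4. Solving gives C1 = 1278/689, C2 = -625/1378.

u = 85*sin(5*t)/689 + 100*cos(5*t)/689 - 625*exp(-2*t)*sin(2*t)/1378 + 1278*cos(2*t)*exp(-2*t)/689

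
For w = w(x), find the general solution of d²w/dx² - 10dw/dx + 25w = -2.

Characteristic equation r² - 10r + 25 = 0 has discriminant (-10)² - 4·(25) = 0, so r = 5 is a repeated root.
Hence w_h = (C1 + C2*x)*exp(5*x).
For the particular solution try w_p = A0. Substituting and matching coefficients of each power of x gives A0 = -2/25, so w_p = -2/25.

w = -2/25 + C1*exp(5*x) + C2*x*exp(5*x)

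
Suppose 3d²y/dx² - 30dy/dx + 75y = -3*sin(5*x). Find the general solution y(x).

y = -cos(5*x)/50 + C1*exp(5*x) + C2*x*exp(5*x)

Divide through by 3: y'' - 10y' + 25y = -sin(5*x).
Characteristic equation r² - 10r + 25 = 0 has discriminant (-10)² - 4·(25) = 0, so r = 5 is a repeated root.
Hence y_h = (C1 + C2*x)*exp(5*x).
Try y_p = A*cos(5*x) + B*sin(5*x). Substituting and equating the coefficients of cos(5x) and sin(5x) gives A = -1/50, B = 0, so y_p = -cos(5*x)/50.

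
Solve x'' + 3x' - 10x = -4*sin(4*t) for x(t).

Characteristic equation r² + 3r - 10 = 0 factors as (r + 5)(r - 2) = 0, so r = -5, 2.
Hence x_h = C1*exp(-5*t) + C2*exp(2*t).
Try x_p = A*cos(4*t) + B*sin(4*t). Substituting and equating the coefficients of cos(4t) and sin(4t) gives A = 12/205, B = 26/205, so x_p = 12*cos(4*t)/205 + 26*sin(4*t)/205.

x = 12*cos(4*t)/205 + 26*sin(4*t)/205 + C1*exp(-5*t) + C2*exp(2*t)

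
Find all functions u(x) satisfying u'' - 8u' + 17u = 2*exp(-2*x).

Characteristic equation r² - 8r + 17 = 0 has discriminant (-8)² - 4·(17) = -4 < 0, so r = 4 ± i.
Hence u_h = C1*cos(x)*exp(4*x) + C2*exp(4*x)*sin(x).
Try u_p = A*exp(-2*x). Substituting into the equation and dividing by exp(-2*x) gives A = 2/37, so u_p = 2*exp(-2*x)/37.

u = 2*exp(-2*x)/37 + C1*cos(x)*exp(4*x) + C2*exp(4*x)*sin(x)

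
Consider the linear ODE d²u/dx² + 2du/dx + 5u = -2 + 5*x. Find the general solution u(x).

u = -4/5 + x + C1*cos(2*x)*exp(-x) + C2*exp(-x)*sin(2*x)

Characteristic equation r² + 2r + 5 = 0 has discriminant (2)² - 4·(5) = -16 < 0, so r = -1 ± 2i.
Hence u_h = C1*cos(2*x)*exp(-x) + C2*exp(-x)*sin(2*x).
For the particular solution try u_p = A0 + A1*x. Substituting and matching coefficients of each power of x gives A0 = -4/5, A1 = 1, so u_p = -4/5 + x.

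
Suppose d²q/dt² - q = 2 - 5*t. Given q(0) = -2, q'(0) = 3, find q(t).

q = -2 - exp(t) + 5*t + exp(-t)

Characteristic equation r² - 1 = 0 factors as (r + 1)(r - 1) = 0, so r = -1, 1.
Hence q_h = C1*exp(-t) + C2*exp(t).
For the particular solution try q_p = A0 + A1*t. Substituting and matching coefficients of each power of t gives A0 = -2, A1 = 5, so q_p = -2 + 5*t.
General solution: q = -2 + 5*t + C1*exp(-t) + C2*exp(t).
Apply the initial conditions: q(0) = -2 + C1 + C2 = -2 and q'(0) = 5 + C2 - C1 = 3. Solving gives C1 = 1, C2 = -1.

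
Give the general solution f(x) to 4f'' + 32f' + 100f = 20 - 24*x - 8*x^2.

Divide through by 4: f'' + 8f' + 25f = 5 - 6*x - 2*x^2.
Characteristic equation r² + 8r + 25 = 0 has discriminant (8)² - 4·(25) = -36 < 0, so r = -4 ± 3i.
Hence f_h = C1*cos(3*x)*exp(-4*x) + C2*exp(-4*x)*sin(3*x).
For the particular solution try f_p = A0 + A1*x + A2*x^2. Substituting and matching coefficients of each power of x gives A0 = 4169/15625, A1 = -118/625, A2 = -2/25, so f_p = 4169/15625 - 118*x/625 - 2*x^2/25.

f = 4169/15625 - 118*x/625 - 2*x**2/25 + C1*cos(3*x)*exp(-4*x) + C2*exp(-4*x)*sin(3*x)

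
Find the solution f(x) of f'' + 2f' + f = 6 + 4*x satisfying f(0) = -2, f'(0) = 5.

Characteristic equation r² + 2r + 1 = 0 has discriminant (2)² - 4·(1) = 0, so r = -1 is a repeated root.
Hence f_h = (C1 + C2*x)*exp(-x).
For the particular solution try f_p = A0 + A1*x. Substituting and matching coefficients of each power of x gives A0 = -2, A1 = 4, so f_p = -2 + 4*x.
General solution: f = -2 + 4*x + C1*exp(-x) + C2*x*exp(-x).
Apply the initial conditions: f(0) = -2 + C1 = -2 and f'(0) = 4 + C2 - C1 = 5. Solving gives C1 = 0, C2 = 1.

f = -2 + 4*x + x*exp(-x)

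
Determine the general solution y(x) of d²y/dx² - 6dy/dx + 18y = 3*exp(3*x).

Characteristic equation r² - 6r + 18 = 0 has discriminant (-6)² - 4·(18) = -36 < 0, so r = 3 ± 3i.
Hence y_h = C1*cos(3*x)*exp(3*x) + C2*exp(3*x)*sin(3*x).
Try y_p = A*exp(3*x). Substituting into the equation and dividing by exp(3*x) gives A = 1/3, so y_p = exp(3*x)/3.

y = exp(3*x)/3 + C1*cos(3*x)*exp(3*x) + C2*exp(3*x)*sin(3*x)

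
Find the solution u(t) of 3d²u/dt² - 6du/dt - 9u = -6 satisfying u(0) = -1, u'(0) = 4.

u = 2/3 - 9*exp(-t)/4 + 7*exp(3*t)/12

Divide through by 3: u'' - 2u' - 3u = -2.
Characteristic equation r² - 2r - 3 = 0 factors as (r + 1)(r - 3) = 0, so r = -1, 3.
Hence u_h = C1*exp(-t) + C2*exp(3*t).
For the particular solution try u_p = A0. Substituting and matching coefficients of each power of t gives A0 = 2/3, so u_p = 2/3.
General solution: u = 2/3 + C1*exp(-t) + C2*exp(3*t).
Apply the initial conditions: u(0) = 2/3 + C1 + C2 = -1 and u'(0) = -C1 + 3*C2 = 4. Solving gives C1 = -9/4, C2 = 7/12.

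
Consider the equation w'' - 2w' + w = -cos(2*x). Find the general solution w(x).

w = 3*cos(2*x)/25 + 4*sin(2*x)/25 + C1*exp(x) + C2*x*exp(x)

Characteristic equation r² - 2r + 1 = 0 has discriminant (-2)² - 4·(1) = 0, so r = 1 is a repeated root.
Hence w_h = (C1 + C2*x)*exp(x).
Try w_p = A*cos(2*x) + B*sin(2*x). Substituting and equating the coefficients of cos(2x) and sin(2x) gives A = 3/25, B = 4/25, so w_p = 3*cos(2*x)/25 + 4*sin(2*x)/25.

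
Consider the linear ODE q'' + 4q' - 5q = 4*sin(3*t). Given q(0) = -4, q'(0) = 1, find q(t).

Characteristic equation r² + 4r - 5 = 0 factors as (r + 5)(r - 1) = 0, so r = -5, 1.
Hence q_h = C1*exp(-5*t) + C2*exp(t).
Try q_p = A*cos(3*t) + B*sin(3*t). Substituting and equating the coefficients of cos(3t) and sin(3t) gives A = -12/85, B = -14/85, so q_p = -14*sin(3*t)/85 - 12*cos(3*t)/85.
General solution: q = -14*sin(3*t)/85 - 12*cos(3*t)/85 + C1*exp(-5*t) + C2*exp(t).
Apply the initial conditions: q(0) = -12/85 + C1 + C2 = -4 and q'(0) = -42/85 + C2 - 5*C1 = 1. Solving gives C1 = -91/102, C2 = -89/30.

q = -91*exp(-5*t)/102 - 89*exp(t)/30 - 14*sin(3*t)/85 - 12*cos(3*t)/85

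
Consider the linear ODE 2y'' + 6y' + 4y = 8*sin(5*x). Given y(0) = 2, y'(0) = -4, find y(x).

y = -46*sin(5*x)/377 - 30*cos(5*x)/377 + 10*exp(-x)/13 + 38*exp(-2*x)/29

Divide through by 2: y'' + 3y' + 2y = 4*sin(5*x).
Characteristic equation r² + 3r + 2 = 0 factors as (r + 1)(r + 2) = 0, so r = -1, -2.
Hence y_h = C1*exp(-x) + C2*exp(-2*x).
Try y_p = A*cos(5*x) + B*sin(5*x). Substituting and equating the coefficients of cos(5x) and sin(5x) gives A = -30/377, B = -46/377, so y_p = -46*sin(5*x)/377 - 30*cos(5*x)/377.
General solution: y = -46*sin(5*x)/377 - 30*cos(5*x)/377 + C1*exp(-x) + C2*exp(-2*x).
Apply the initial conditions: y(0) = -30/377 + C1 + C2 = 2 and y'(0) = -230/377 - C1 - 2*C2 = -4. Solving gives C1 = 10/13, C2 = 38/29.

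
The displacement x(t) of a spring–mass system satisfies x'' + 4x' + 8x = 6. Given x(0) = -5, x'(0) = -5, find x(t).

x = 3/4 - 33*exp(-2*t)*sin(2*t)/4 - 23*cos(2*t)*exp(-2*t)/4

Characteristic equation r² + 4r + 8 = 0 has discriminant (4)² - 4·(8) = -16 < 0, so r = -2 ± 2i.
Hence x_h = C1*cos(2*t)*exp(-2*t) + C2*exp(-2*t)*sin(2*t).
For the particular solution try x_p = A0. Substituting and matching coefficients of each power of t gives A0 = 3/4, so x_p = 3/4.
General solution: x = 3/4 + C1*cos(2*t)*exp(-2*t) + C2*exp(-2*t)*sin(2*t).
Apply the initial conditions: x(0) = 3/4 + C1 = -5 and x'(0) = -2*C1 + 2*C2 = -5. Solving gives C1 = -23/4, C2 = -33/4.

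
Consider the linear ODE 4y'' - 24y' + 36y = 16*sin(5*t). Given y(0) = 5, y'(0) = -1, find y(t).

y = -16*sin(5*t)/289 + 30*cos(5*t)/289 + 1415*exp(3*t)/289 - 262*t*exp(3*t)/17

Divide through by 4: y'' - 6y' + 9y = 4*sin(5*t).
Characteristic equation r² - 6r + 9 = 0 has discriminant (-6)² - 4·(9) = 0, so r = 3 is a repeated root.
Hence y_h = (C1 + C2*t)*exp(3*t).
Try y_p = A*cos(5*t) + B*sin(5*t). Substituting and equating the coefficients of cos(5t) and sin(5t) gives A = 30/289, B = -16/289, so y_p = -16*sin(5*t)/289 + 30*cos(5*t)/289.
General solution: y = -16*sin(5*t)/289 + 30*cos(5*t)/289 + C1*exp(3*t) + C2*t*exp(3*t).
Apply the initial conditions: y(0) = 30/289 + C1 = 5 and y'(0) = -80/289 + C2 + 3*C1 = -1. Solving gives C1 = 1415/289, C2 = -262/17.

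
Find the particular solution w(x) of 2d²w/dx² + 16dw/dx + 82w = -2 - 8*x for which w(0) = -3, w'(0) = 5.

Divide through by 2: w'' + 8w' + 41w = -1 - 4*x.
Characteristic equation r² + 8r + 41 = 0 has discriminant (8)² - 4·(41) = -100 < 0, so r = -4 ± 5i.
Hence w_h = C1*cos(5*x)*exp(-4*x) + C2*exp(-4*x)*sin(5*x).
For the particular solution try w_p = A0 + A1*x. Substituting and matching coefficients of each power of x gives A0 = -9/1681, A1 = -4/41, so w_p = -9/1681 - 4*x/41.
General solution: w = -9/1681 - 4*x/41 + C1*cos(5*x)*exp(-4*x) + C2*exp(-4*x)*sin(5*x).
Apply the initial conditions: w(0) = -9/1681 + C1 = -3 and w'(0) = -4/41 - 4*C1 + 5*C2 = 5. Solving gives C1 = -5034/1681, C2 = -11567/8405.

w = -9/1681 - 4*x/41 - 11567*exp(-4*x)*sin(5*x)/8405 - 5034*cos(5*x)*exp(-4*x)/1681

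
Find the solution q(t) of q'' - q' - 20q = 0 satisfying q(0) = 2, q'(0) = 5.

Characteristic equation r² - r - 20 = 0 factors as (r + 4)(r - 5) = 0, so r = -4, 5.
Hence q_h = C1*exp(-4*t) + C2*exp(5*t).
Apply the initial conditions: q(0) = C1 + C2 = 2 and q'(0) = -4*C1 + 5*C2 = 5. Solving gives C1 = 5/9, C2 = 13/9.

q = 5*exp(-4*t)/9 + 13*exp(5*t)/9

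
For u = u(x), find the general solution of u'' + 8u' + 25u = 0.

Characteristic equation r² + 8r + 25 = 0 has discriminant (8)² - 4·(25) = -36 < 0, so r = -4 ± 3i.
Hence u_h = C1*cos(3*x)*exp(-4*x) + C2*exp(-4*x)*sin(3*x).

u = C1*cos(3*x)*exp(-4*x) + C2*exp(-4*x)*sin(3*x)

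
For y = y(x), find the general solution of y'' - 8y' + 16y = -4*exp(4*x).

y = C1*exp(4*x) - 2*x**2*exp(4*x) + C2*x*exp(4*x)

Characteristic equation r² - 8r + 16 = 0 has discriminant (-8)² - 4·(16) = 0, so r = 4 is a repeated root.
Hence y_h = (C1 + C2*x)*exp(4*x).
Since exp(4*x) solves the homogeneous equation (r = 4 is a root of multiplicity 2), multiply the trial by x^2. Try y_p = A*x^2*exp(4*x). Substituting into the equation and dividing by exp(4*x) gives A = -2, so y_p = -2*x^2*exp(4*x).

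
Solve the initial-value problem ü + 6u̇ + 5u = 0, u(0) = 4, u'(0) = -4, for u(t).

Characteristic equation r² + 6r + 5 = 0 factors as (r + 1)(r + 5) = 0, so r = -1, -5.
Hence u_h = C1*exp(-t) + C2*exp(-5*t).
Apply the initial conditions: u(0) = C1 + C2 = 4 and u'(0) = -C1 - 5*C2 = -4. Solving gives C1 = 4, C2 = 0.

u = 4*exp(-t)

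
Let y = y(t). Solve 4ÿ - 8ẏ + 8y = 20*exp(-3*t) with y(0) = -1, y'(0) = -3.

y = 5*exp(-3*t)/17 - 22*cos(t)*exp(t)/17 - 14*exp(t)*sin(t)/17

Divide through by 4: y'' - 2y' + 2y = 5*exp(-3*t).
Characteristic equation r² - 2r + 2 = 0 has discriminant (-2)² - 4·(2) = -4 < 0, so r = 1 ± i.
Hence y_h = C1*cos(t)*exp(t) + C2*exp(t)*sin(t).
Try y_p = A*exp(-3*t). Substituting into the equation and dividing by exp(-3*t) gives A = 5/17, so y_p = 5*exp(-3*t)/17.
General solution: y = 5*exp(-3*t)/17 + C1*cos(t)*exp(t) + C2*exp(t)*sin(t).
Apply the initial conditions: y(0) = 5/17 + C1 = -1 and y'(0) = -15/17 + C1 + C2 = -3. Solving gives C1 = -22/17, C2 = -14/17.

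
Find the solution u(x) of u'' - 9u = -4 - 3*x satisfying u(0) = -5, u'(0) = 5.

Characteristic equation r² - 9 = 0 factors as (r + 3)(r - 3) = 0, so r = -3, 3.
Hence u_h = C1*exp(-3*x) + C2*exp(3*x).
For the particular solution try u_p = A0 + A1*x. Substituting and matching coefficients of each power of x gives A0 = 4/9, A1 = 1/3, so u_p = 4/9 + x/3.
General solution: u = 4/9 + x/3 + C1*exp(-3*x) + C2*exp(3*x).
Apply the initial conditions: u(0) = 4/9 + C1 + C2 = -5 and u'(0) = 1/3 - 3*C1 + 3*C2 = 5. Solving gives C1 = -7/2, C2 = -35/18.

u = 4/9 - 35*exp(3*x)/18 - 7*exp(-3*x)/2 + x/3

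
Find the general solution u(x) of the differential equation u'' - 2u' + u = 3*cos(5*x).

u = -18*cos(5*x)/169 - 15*sin(5*x)/338 + C1*exp(x) + C2*x*exp(x)

Characteristic equation r² - 2r + 1 = 0 has discriminant (-2)² - 4·(1) = 0, so r = 1 is a repeated root.
Hence u_h = (C1 + C2*x)*exp(x).
Try u_p = A*cos(5*x) + B*sin(5*x). Substituting and equating the coefficients of cos(5x) and sin(5x) gives A = -18/169, B = -15/338, so u_p = -18*cos(5*x)/169 - 15*sin(5*x)/338.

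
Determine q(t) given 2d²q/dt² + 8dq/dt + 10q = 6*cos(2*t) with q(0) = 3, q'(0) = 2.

q = 3*cos(2*t)/65 + 24*sin(2*t)/65 + 192*cos(t)*exp(-2*t)/65 + 466*exp(-2*t)*sin(t)/65

Divide through by 2: q'' + 4q' + 5q = 3*cos(2*t).
Characteristic equation r² + 4r + 5 = 0 has discriminant (4)² - 4·(5) = -4 < 0, so r = -2 ± i.
Hence q_h = C1*cos(t)*exp(-2*t) + C2*exp(-2*t)*sin(t).
Try q_p = A*cos(2*t) + B*sin(2*t). Substituting and equating the coefficients of cos(2t) and sin(2t) gives A = 3/65, B = 24/65, so q_p = 3*cos(2*t)/65 + 24*sin(2*t)/65.
General solution: q = 3*cos(2*t)/65 + 24*sin(2*t)/65 + C1*cos(t)*exp(-2*t) + C2*exp(-2*t)*sin(t).
Apply the initial conditions: q(0) = 3/65 + C1 = 3 and q'(0) = 48/65 + C2 - 2*C1 = 2. Solving gives C1 = 192/65, C2 = 466/65.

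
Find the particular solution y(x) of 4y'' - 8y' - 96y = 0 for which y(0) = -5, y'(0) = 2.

y = -16*exp(-4*x)/5 - 9*exp(6*x)/5

Divide through by 4: y'' - 2y' - 24y = 0.
Characteristic equation r² - 2r - 24 = 0 factors as (r + 4)(r - 6) = 0, so r = -4, 6.
Hence y_h = C1*exp(-4*x) + C2*exp(6*x).
Apply the initial conditions: y(0) = C1 + C2 = -5 and y'(0) = -4*C1 + 6*C2 = 2. Solving gives C1 = -16/5, C2 = -9/5.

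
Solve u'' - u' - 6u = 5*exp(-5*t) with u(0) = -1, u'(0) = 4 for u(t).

u = -26*exp(-2*t)/15 + 5*exp(-5*t)/24 + 21*exp(3*t)/40

Characteristic equation r² - r - 6 = 0 factors as (r + 2)(r - 3) = 0, so r = -2, 3.
Hence u_h = C1*exp(-2*t) + C2*exp(3*t).
Try u_p = A*exp(-5*t). Substituting into the equation and dividing by exp(-5*t) gives A = 5/24, so u_p = 5*exp(-5*t)/24.
General solution: u = 5*exp(-5*t)/24 + C1*exp(-2*t) + C2*exp(3*t).
Apply the initial conditions: u(0) = 5/24 + C1 + C2 = -1 and u'(0) = -25/24 - 2*C1 + 3*C2 = 4. Solving gives C1 = -26/15, C2 = 21/40.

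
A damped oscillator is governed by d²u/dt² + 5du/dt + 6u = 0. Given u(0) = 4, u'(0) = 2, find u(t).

Characteristic equation r² + 5r + 6 = 0 factors as (r + 3)(r + 2) = 0, so r = -3, -2.
Hence u_h = C1*exp(-3*t) + C2*exp(-2*t).
Apply the initial conditions: u(0) = C1 + C2 = 4 and u'(0) = -3*C1 - 2*C2 = 2. Solving gives C1 = -10, C2 = 14.

u = -10*exp(-3*t) + 14*exp(-2*t)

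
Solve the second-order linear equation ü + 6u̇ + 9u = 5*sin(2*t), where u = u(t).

Characteristic equation r² + 6r + 9 = 0 has discriminant (6)² - 4·(9) = 0, so r = -3 is a repeated root.
Hence u_h = (C1 + C2*t)*exp(-3*t).
Try u_p = A*cos(2*t) + B*sin(2*t). Substituting and equating the coefficients of cos(2t) and sin(2t) gives A = -60/169, B = 25/169, so u_p = -60*cos(2*t)/169 + 25*sin(2*t)/169.

u = -60*cos(2*t)/169 + 25*sin(2*t)/169 + C1*exp(-3*t) + C2*t*exp(-3*t)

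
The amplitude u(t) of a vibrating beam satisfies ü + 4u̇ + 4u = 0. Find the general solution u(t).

Characteristic equation r² + 4r + 4 = 0 has discriminant (4)² - 4·(4) = 0, so r = -2 is a repeated root.
Hence u_h = (C1 + C2*t)*exp(-2*t).

u = C1*exp(-2*t) + C2*t*exp(-2*t)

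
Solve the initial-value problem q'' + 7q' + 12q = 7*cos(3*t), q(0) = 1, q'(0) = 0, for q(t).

q = -47*exp(-4*t)/25 + 7*cos(3*t)/150 + 17*exp(-3*t)/6 + 49*sin(3*t)/150

Characteristic equation r² + 7r + 12 = 0 factors as (r + 4)(r + 3) = 0, so r = -4, -3.
Hence q_h = C1*exp(-4*t) + C2*exp(-3*t).
Try q_p = A*cos(3*t) + B*sin(3*t). Substituting and equating the coefficients of cos(3t) and sin(3t) gives A = 7/150, B = 49/150, so q_p = 7*cos(3*t)/150 + 49*sin(3*t)/150.
General solution: q = 7*cos(3*t)/150 + 49*sin(3*t)/150 + C1*exp(-4*t) + C2*exp(-3*t).
Apply the initial conditions: q(0) = 7/150 + C1 + C2 = 1 and q'(0) = 49/50 - 4*C1 - 3*C2 = 0. Solving gives C1 = -47/25, C2 = 17/6.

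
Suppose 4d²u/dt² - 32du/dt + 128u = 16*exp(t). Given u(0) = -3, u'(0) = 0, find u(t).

Divide through by 4: u'' - 8u' + 32u = 4*exp(t).
Characteristic equation r² - 8r + 32 = 0 has discriminant (-8)² - 4·(32) = -64 < 0, so r = 4 ± 4i.
Hence u_h = C1*cos(4*t)*exp(4*t) + C2*exp(4*t)*sin(4*t).
Try u_p = A*exp(t). Substituting into the equation and dividing by exp(t) gives A = 4/25, so u_p = 4*exp(t)/25.
General solution: u = 4*exp(t)/25 + C1*cos(4*t)*exp(4*t) + C2*exp(4*t)*sin(4*t).
Apply the initial conditions: u(0) = 4/25 + C1 = -3 and u'(0) = 4/25 + 4*C1 + 4*C2 = 0. Solving gives C1 = -79/25, C2 = 78/25.

u = 4*exp(t)/25 - 79*cos(4*t)*exp(4*t)/25 + 78*exp(4*t)*sin(4*t)/25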